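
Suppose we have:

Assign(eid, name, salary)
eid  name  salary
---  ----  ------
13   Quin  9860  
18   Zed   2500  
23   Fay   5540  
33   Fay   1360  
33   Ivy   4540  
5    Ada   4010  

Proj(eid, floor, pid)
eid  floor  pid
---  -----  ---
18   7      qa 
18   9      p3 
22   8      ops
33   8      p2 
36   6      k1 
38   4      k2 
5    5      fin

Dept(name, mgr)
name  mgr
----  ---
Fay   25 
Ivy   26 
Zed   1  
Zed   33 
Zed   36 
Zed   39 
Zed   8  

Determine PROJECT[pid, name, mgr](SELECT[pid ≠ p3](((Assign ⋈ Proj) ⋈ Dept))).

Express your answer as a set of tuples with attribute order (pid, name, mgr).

Joining Assign and Proj on eid yields {(18, Zed, 2500, 7, qa), (18, Zed, 2500, 9, p3), (33, Fay, 1360, 8, p2), (33, Ivy, 4540, 8, p2), (5, Ada, 4010, 5, fin)}.
Joining (Assign ⋈ Proj) and Dept on name yields {(18, Zed, 2500, 7, qa, 1), (18, Zed, 2500, 7, qa, 33), (18, Zed, 2500, 7, qa, 36), (18, Zed, 2500, 7, qa, 39), (18, Zed, 2500, 7, qa, 8), (18, Zed, 2500, 9, p3, 1), (18, Zed, 2500, 9, p3, 33), (18, Zed, 2500, 9, p3, 36), (18, Zed, 2500, 9, p3, 39), (18, Zed, 2500, 9, p3, 8), (33, Fay, 1360, 8, p2, 25), (33, Ivy, 4540, 8, p2, 26)}.
Filtering on pid ≠ p3 leaves {(18, Zed, 2500, 7, qa, 1), (18, Zed, 2500, 7, qa, 33), (18, Zed, 2500, 7, qa, 36), (18, Zed, 2500, 7, qa, 39), (18, Zed, 2500, 7, qa, 8), (33, Fay, 1360, 8, p2, 25), (33, Ivy, 4540, 8, p2, 26)}.
Projecting to pid, name, mgr: {(p2, Fay, 25), (p2, Ivy, 26), (qa, Zed, 1), (qa, Zed, 33), (qa, Zed, 36), (qa, Zed, 39), (qa, Zed, 8)}

{(p2, Fay, 25), (p2, Ivy, 26), (qa, Zed, 1), (qa, Zed, 33), (qa, Zed, 36), (qa, Zed, 39), (qa, Zed, 8)}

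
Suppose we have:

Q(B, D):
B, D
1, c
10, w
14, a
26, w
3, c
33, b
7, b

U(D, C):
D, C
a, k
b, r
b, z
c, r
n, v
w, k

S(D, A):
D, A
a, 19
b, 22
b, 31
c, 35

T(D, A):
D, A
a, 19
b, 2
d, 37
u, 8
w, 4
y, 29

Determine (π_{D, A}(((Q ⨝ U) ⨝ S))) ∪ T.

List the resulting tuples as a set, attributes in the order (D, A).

Joining Q and U on D yields {(1, c, r), (10, w, k), (14, a, k), (26, w, k), (3, c, r), (33, b, r), (33, b, z), (7, b, r), (7, b, z)}.
Joining (Q ⨝ U) and S on D yields {(1, c, r, 35), (14, a, k, 19), (3, c, r, 35), (33, b, r, 22), (33, b, r, 31), (33, b, z, 22), (33, b, z, 31), (7, b, r, 22), (7, b, r, 31), (7, b, z, 22), (7, b, z, 31)}.
Projecting to D, A (7 duplicate(s) eliminated): {(a, 19), (b, 22), (b, 31), (c, 35)}
Union: {(a, 19), (b, 22), (b, 31), (c, 35)} with {(a, 19), (b, 2), (d, 37), (u, 8), (w, 4), (y, 29)} → {(a, 19), (b, 2), (b, 22), (b, 31), (c, 35), (d, 37), (u, 8), (w, 4), (y, 29)}

{(a, 19), (b, 2), (b, 22), (b, 31), (c, 35), (d, 37), (u, 8), (w, 4), (y, 29)}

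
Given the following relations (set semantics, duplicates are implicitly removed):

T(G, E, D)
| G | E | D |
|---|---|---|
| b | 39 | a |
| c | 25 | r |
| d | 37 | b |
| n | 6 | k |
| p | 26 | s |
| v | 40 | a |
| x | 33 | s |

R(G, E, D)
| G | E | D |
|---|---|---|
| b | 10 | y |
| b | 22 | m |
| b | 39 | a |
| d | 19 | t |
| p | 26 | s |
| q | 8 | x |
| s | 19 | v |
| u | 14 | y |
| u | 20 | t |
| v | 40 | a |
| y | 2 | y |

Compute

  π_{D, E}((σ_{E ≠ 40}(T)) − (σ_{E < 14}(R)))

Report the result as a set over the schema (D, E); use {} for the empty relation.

{(a, 39), (b, 37), (k, 6), (r, 25), (s, 26), (s, 33)}

Selection E ≠ 40: {(b, 39, a), (c, 25, r), (d, 37, b), (n, 6, k), (p, 26, s), (x, 33, s)}
Selection E < 14: {(b, 10, y), (q, 8, x), (y, 2, y)}
Set difference of the two operands is {(b, 39, a), (c, 25, r), (d, 37, b), (n, 6, k), (p, 26, s), (x, 33, s)}.
π[D, E]: project onto (D, E) → {(a, 39), (b, 37), (k, 6), (r, 25), (s, 26), (s, 33)}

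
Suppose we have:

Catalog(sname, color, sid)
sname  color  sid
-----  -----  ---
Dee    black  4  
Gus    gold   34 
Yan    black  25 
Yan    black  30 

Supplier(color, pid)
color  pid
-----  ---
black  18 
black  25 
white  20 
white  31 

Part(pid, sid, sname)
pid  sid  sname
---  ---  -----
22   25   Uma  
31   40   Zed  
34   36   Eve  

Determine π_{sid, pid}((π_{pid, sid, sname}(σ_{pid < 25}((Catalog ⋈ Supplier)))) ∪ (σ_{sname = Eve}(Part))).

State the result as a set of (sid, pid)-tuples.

{(25, 18), (30, 18), (36, 34), (4, 18)}

Joining Catalog and Supplier on color yields {(Dee, black, 4, 18), (Dee, black, 4, 25), (Yan, black, 25, 18), (Yan, black, 25, 25), (Yan, black, 30, 18), (Yan, black, 30, 25)}.
Selection pid < 25: {(Dee, black, 4, 18), (Yan, black, 25, 18), (Yan, black, 30, 18)}
π_{pid, sid, sname} gives {(18, 25, Yan), (18, 30, Yan), (18, 4, Dee)}.
Selection sname = Eve: {(34, 36, Eve)}
Union: {(18, 25, Yan), (18, 30, Yan), (18, 4, Dee)} with {(34, 36, Eve)} → {(18, 25, Yan), (18, 30, Yan), (18, 4, Dee), (34, 36, Eve)}
π_{sid, pid} gives {(25, 18), (30, 18), (36, 34), (4, 18)}.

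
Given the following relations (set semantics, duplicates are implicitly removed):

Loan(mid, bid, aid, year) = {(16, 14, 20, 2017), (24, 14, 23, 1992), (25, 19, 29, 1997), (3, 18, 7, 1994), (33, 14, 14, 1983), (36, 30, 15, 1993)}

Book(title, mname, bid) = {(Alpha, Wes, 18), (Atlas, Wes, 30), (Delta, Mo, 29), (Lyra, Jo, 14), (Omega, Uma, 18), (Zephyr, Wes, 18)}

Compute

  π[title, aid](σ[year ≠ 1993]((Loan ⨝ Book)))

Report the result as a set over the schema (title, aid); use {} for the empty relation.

{(Alpha, 7), (Lyra, 14), (Lyra, 20), (Lyra, 23), (Omega, 7), (Zephyr, 7)}

Loan ⋈ Book (natural join on bid): {(16, 14, 20, 2017, Lyra, Jo), (24, 14, 23, 1992, Lyra, Jo), (3, 18, 7, 1994, Alpha, Wes), (3, 18, 7, 1994, Omega, Uma), (3, 18, 7, 1994, Zephyr, Wes), (33, 14, 14, 1983, Lyra, Jo), (36, 30, 15, 1993, Atlas, Wes)}
Apply σ_{year ≠ 1993}; surviving tuples: {(16, 14, 20, 2017, Lyra, Jo), (24, 14, 23, 1992, Lyra, Jo), (3, 18, 7, 1994, Alpha, Wes), (3, 18, 7, 1994, Omega, Uma), (3, 18, 7, 1994, Zephyr, Wes), (33, 14, 14, 1983, Lyra, Jo)}
Keep only column(s) title, aid: {(Alpha, 7), (Lyra, 14), (Lyra, 20), (Lyra, 23), (Omega, 7), (Zephyr, 7)}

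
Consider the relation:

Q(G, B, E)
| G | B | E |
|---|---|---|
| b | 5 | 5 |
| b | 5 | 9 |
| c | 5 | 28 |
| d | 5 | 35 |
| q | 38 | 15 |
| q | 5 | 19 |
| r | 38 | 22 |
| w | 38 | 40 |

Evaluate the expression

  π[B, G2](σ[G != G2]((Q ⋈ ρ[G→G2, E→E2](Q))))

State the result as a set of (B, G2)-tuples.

ρ[G→G2, E→E2]: schema becomes (G2, B, E2); tuples unchanged.
Natural join on B: {(b, 5, 5, b, 5), (b, 5, 5, b, 9), (b, 5, 5, c, 28), (b, 5, 5, d, 35), (b, 5, 5, q, 19), (b, 5, 9, b, 5), (b, 5, 9, b, 9), (b, 5, 9, c, 28), (b, 5, 9, d, 35), (b, 5, 9, q, 19), (c, 5, 28, b, 5), (c, 5, 28, b, 9), (c, 5, 28, c, 28), (c, 5, 28, d, 35), (c, 5, 28, q, 19), (d, 5, 35, b, 5), (d, 5, 35, b, 9), (d, 5, 35, c, 28), (d, 5, 35, d, 35), (d, 5, 35, q, 19), (q, 38, 15, q, 15), (q, 38, 15, r, 22), (q, 38, 15, w, 40), (q, 5, 19, b, 5), (q, 5, 19, b, 9), (q, 5, 19, c, 28), (q, 5, 19, d, 35), (q, 5, 19, q, 19), (r, 38, 22, q, 15), (r, 38, 22, r, 22), (r, 38, 22, w, 40), (w, 38, 40, q, 15), (w, 38, 40, r, 22), (w, 38, 40, w, 40)}
σ[G != G2]: keep tuples satisfying G != G2 → {(b, 5, 5, c, 28), (b, 5, 5, d, 35), (b, 5, 5, q, 19), (b, 5, 9, c, 28), (b, 5, 9, d, 35), (b, 5, 9, q, 19), (c, 5, 28, b, 5), (c, 5, 28, b, 9), (c, 5, 28, d, 35), (c, 5, 28, q, 19), (d, 5, 35, b, 5), (d, 5, 35, b, 9), (d, 5, 35, c, 28), (d, 5, 35, q, 19), (q, 38, 15, r, 22), (q, 38, 15, w, 40), (q, 5, 19, b, 5), (q, 5, 19, b, 9), (q, 5, 19, c, 28), (q, 5, 19, d, 35), (r, 38, 22, q, 15), (r, 38, 22, w, 40), (w, 38, 40, q, 15), (w, 38, 40, r, 22)}
π_{B, G2} gives {(38, q), (38, r), (38, w), (5, b), (5, c), (5, d), (5, q)} (17 duplicate(s) eliminated).

{(38, q), (38, r), (38, w), (5, b), (5, c), (5, d), (5, q)}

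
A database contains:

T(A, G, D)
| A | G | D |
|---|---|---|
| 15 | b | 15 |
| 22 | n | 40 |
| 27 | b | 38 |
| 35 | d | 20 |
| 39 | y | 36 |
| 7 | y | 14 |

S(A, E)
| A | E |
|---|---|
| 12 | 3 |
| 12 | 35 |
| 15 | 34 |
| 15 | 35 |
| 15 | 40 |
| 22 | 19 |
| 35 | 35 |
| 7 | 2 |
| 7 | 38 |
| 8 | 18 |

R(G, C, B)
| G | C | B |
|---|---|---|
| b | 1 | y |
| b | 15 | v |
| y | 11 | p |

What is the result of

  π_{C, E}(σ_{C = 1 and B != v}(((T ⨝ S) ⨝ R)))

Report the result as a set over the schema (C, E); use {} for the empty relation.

{(1, 34), (1, 35), (1, 40)}

Natural join on A: {(15, b, 15, 34), (15, b, 15, 35), (15, b, 15, 40), (22, n, 40, 19), (35, d, 20, 35), (7, y, 14, 2), (7, y, 14, 38)}
Natural join on G: {(15, b, 15, 34, 1, y), (15, b, 15, 34, 15, v), (15, b, 15, 35, 1, y), (15, b, 15, 35, 15, v), (15, b, 15, 40, 1, y), (15, b, 15, 40, 15, v), (7, y, 14, 2, 11, p), (7, y, 14, 38, 11, p)}
Filtering on C = 1 and B != v leaves {(15, b, 15, 34, 1, y), (15, b, 15, 35, 1, y), (15, b, 15, 40, 1, y)}.
Projecting to C, E: {(1, 34), (1, 35), (1, 40)}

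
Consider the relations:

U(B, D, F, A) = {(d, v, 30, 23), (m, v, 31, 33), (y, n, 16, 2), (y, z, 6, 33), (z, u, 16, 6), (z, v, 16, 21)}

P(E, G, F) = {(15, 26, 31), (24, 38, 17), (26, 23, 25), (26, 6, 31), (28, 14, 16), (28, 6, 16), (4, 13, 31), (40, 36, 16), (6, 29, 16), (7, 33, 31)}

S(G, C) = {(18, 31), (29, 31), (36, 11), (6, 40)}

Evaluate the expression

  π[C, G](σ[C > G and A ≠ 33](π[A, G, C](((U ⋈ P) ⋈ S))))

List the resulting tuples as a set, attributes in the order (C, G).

{(31, 29), (40, 6)}

Joining U and P on F yields {(m, v, 31, 33, 15, 26), (m, v, 31, 33, 26, 6), (m, v, 31, 33, 4, 13), (m, v, 31, 33, 7, 33), (y, n, 16, 2, 28, 14), (y, n, 16, 2, 28, 6), (y, n, 16, 2, 40, 36), (y, n, 16, 2, 6, 29), (z, u, 16, 6, 28, 14), (z, u, 16, 6, 28, 6), (z, u, 16, 6, 40, 36), (z, u, 16, 6, 6, 29), (z, v, 16, 21, 28, 14), (z, v, 16, 21, 28, 6), (z, v, 16, 21, 40, 36), (z, v, 16, 21, 6, 29)}.
Joining (U ⋈ P) and S on G yields {(m, v, 31, 33, 26, 6, 40), (y, n, 16, 2, 28, 6, 40), (y, n, 16, 2, 40, 36, 11), (y, n, 16, 2, 6, 29, 31), (z, u, 16, 6, 28, 6, 40), (z, u, 16, 6, 40, 36, 11), (z, u, 16, 6, 6, 29, 31), (z, v, 16, 21, 28, 6, 40), (z, v, 16, 21, 40, 36, 11), (z, v, 16, 21, 6, 29, 31)}.
Keep only column(s) A, G, C: {(2, 29, 31), (2, 36, 11), (2, 6, 40), (21, 29, 31), (21, 36, 11), (21, 6, 40), (33, 6, 40), (6, 29, 31), (6, 36, 11), (6, 6, 40)}
Apply σ_{C > G and A ≠ 33}; surviving tuples: {(2, 29, 31), (2, 6, 40), (21, 29, 31), (21, 6, 40), (6, 29, 31), (6, 6, 40)}
Keep only column(s) C, G (4 duplicate(s) eliminated): {(31, 29), (40, 6)}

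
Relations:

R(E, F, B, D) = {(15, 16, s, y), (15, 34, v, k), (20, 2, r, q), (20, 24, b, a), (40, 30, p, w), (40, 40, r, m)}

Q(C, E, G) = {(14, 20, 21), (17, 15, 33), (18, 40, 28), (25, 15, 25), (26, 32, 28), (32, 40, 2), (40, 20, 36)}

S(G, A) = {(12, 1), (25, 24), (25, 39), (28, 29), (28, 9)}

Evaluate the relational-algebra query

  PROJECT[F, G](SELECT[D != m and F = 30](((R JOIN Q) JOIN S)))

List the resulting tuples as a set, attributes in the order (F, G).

{(30, 28)}

Joining R and Q on E yields {(15, 16, s, y, 17, 33), (15, 16, s, y, 25, 25), (15, 34, v, k, 17, 33), (15, 34, v, k, 25, 25), (20, 2, r, q, 14, 21), (20, 2, r, q, 40, 36), (20, 24, b, a, 14, 21), (20, 24, b, a, 40, 36), (40, 30, p, w, 18, 28), (40, 30, p, w, 32, 2), (40, 40, r, m, 18, 28), (40, 40, r, m, 32, 2)}.
Joining (R JOIN Q) and S on G yields {(15, 16, s, y, 25, 25, 24), (15, 16, s, y, 25, 25, 39), (15, 34, v, k, 25, 25, 24), (15, 34, v, k, 25, 25, 39), (40, 30, p, w, 18, 28, 29), (40, 30, p, w, 18, 28, 9), (40, 40, r, m, 18, 28, 29), (40, 40, r, m, 18, 28, 9)}.
σ[D != m and F = 30]: keep tuples satisfying D != m and F = 30 → {(40, 30, p, w, 18, 28, 29), (40, 30, p, w, 18, 28, 9)}
Projecting to F, G (1 duplicate(s) eliminated): {(30, 28)}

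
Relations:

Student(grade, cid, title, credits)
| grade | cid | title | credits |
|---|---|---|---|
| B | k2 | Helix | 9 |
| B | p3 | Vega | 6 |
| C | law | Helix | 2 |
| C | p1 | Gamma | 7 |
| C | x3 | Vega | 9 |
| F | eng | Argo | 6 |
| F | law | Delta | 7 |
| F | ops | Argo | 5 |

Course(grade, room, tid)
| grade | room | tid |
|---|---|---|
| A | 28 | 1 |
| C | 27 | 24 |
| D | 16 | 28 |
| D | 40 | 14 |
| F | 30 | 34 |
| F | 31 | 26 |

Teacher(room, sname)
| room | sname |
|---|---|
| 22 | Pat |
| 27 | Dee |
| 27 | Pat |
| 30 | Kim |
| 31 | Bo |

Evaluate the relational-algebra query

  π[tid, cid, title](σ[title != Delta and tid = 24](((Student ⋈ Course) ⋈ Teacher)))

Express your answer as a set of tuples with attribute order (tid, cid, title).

Joining Student and Course on grade yields {(C, law, Helix, 2, 27, 24), (C, p1, Gamma, 7, 27, 24), (C, x3, Vega, 9, 27, 24), (F, eng, Argo, 6, 30, 34), (F, eng, Argo, 6, 31, 26), (F, law, Delta, 7, 30, 34), (F, law, Delta, 7, 31, 26), (F, ops, Argo, 5, 30, 34), (F, ops, Argo, 5, 31, 26)}.
Joining (Student ⋈ Course) and Teacher on room yields {(C, law, Helix, 2, 27, 24, Dee), (C, law, Helix, 2, 27, 24, Pat), (C, p1, Gamma, 7, 27, 24, Dee), (C, p1, Gamma, 7, 27, 24, Pat), (C, x3, Vega, 9, 27, 24, Dee), (C, x3, Vega, 9, 27, 24, Pat), (F, eng, Argo, 6, 30, 34, Kim), (F, eng, Argo, 6, 31, 26, Bo), (F, law, Delta, 7, 30, 34, Kim), (F, law, Delta, 7, 31, 26, Bo), (F, ops, Argo, 5, 30, 34, Kim), (F, ops, Argo, 5, 31, 26, Bo)}.
Filtering on title != Delta and tid = 24 leaves {(C, law, Helix, 2, 27, 24, Dee), (C, law, Helix, 2, 27, 24, Pat), (C, p1, Gamma, 7, 27, 24, Dee), (C, p1, Gamma, 7, 27, 24, Pat), (C, x3, Vega, 9, 27, 24, Dee), (C, x3, Vega, 9, 27, 24, Pat)}.
Keep only column(s) tid, cid, title (3 duplicate(s) eliminated): {(24, law, Helix), (24, p1, Gamma), (24, x3, Vega)}

{(24, law, Helix), (24, p1, Gamma), (24, x3, Vega)}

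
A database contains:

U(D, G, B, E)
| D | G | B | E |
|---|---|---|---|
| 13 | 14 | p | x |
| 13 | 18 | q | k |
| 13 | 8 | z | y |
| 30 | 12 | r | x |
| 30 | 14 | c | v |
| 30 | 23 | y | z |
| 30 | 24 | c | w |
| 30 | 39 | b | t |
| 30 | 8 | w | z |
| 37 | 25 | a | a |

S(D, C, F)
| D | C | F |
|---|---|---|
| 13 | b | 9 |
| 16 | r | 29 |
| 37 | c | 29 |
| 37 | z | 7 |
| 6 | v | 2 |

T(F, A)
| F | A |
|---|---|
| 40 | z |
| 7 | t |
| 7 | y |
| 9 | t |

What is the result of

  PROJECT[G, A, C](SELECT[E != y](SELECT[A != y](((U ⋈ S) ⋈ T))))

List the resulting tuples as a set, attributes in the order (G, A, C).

Joining U and S on D yields {(13, 14, p, x, b, 9), (13, 18, q, k, b, 9), (13, 8, z, y, b, 9), (37, 25, a, a, c, 29), (37, 25, a, a, z, 7)}.
Joining (U ⋈ S) and T on F yields {(13, 14, p, x, b, 9, t), (13, 18, q, k, b, 9, t), (13, 8, z, y, b, 9, t), (37, 25, a, a, z, 7, t), (37, 25, a, a, z, 7, y)}.
σ[A != y]: keep tuples satisfying A != y → {(13, 14, p, x, b, 9, t), (13, 18, q, k, b, 9, t), (13, 8, z, y, b, 9, t), (37, 25, a, a, z, 7, t)}
σ[E != y]: keep tuples satisfying E != y → {(13, 14, p, x, b, 9, t), (13, 18, q, k, b, 9, t), (37, 25, a, a, z, 7, t)}
π_{G, A, C} gives {(14, t, b), (18, t, b), (25, t, z)}.

{(14, t, b), (18, t, b), (25, t, z)}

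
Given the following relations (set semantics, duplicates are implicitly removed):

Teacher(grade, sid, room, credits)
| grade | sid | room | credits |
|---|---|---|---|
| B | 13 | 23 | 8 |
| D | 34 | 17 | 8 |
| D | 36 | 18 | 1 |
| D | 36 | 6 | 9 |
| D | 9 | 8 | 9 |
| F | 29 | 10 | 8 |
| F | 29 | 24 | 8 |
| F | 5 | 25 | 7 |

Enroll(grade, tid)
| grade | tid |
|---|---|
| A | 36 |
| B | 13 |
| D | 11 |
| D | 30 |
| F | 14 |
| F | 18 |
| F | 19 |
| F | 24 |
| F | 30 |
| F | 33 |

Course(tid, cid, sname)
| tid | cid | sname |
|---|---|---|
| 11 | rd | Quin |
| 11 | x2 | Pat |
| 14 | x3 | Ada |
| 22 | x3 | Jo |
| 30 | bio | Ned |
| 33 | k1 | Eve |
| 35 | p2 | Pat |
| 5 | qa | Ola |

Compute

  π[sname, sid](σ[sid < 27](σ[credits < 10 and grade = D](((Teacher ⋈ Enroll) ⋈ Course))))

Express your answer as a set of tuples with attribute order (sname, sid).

Natural join on grade: {(B, 13, 23, 8, 13), (D, 34, 17, 8, 11), (D, 34, 17, 8, 30), (D, 36, 18, 1, 11), (D, 36, 18, 1, 30), (D, 36, 6, 9, 11), (D, 36, 6, 9, 30), (D, 9, 8, 9, 11), (D, 9, 8, 9, 30), (F, 29, 10, 8, 14), (F, 29, 10, 8, 18), (F, 29, 10, 8, 19), (F, 29, 10, 8, 24), (F, 29, 10, 8, 30), (F, 29, 10, 8, 33), (F, 29, 24, 8, 14), (F, 29, 24, 8, 18), (F, 29, 24, 8, 19), (F, 29, 24, 8, 24), (F, 29, 24, 8, 30), (F, 29, 24, 8, 33), (F, 5, 25, 7, 14), (F, 5, 25, 7, 18), (F, 5, 25, 7, 19), (F, 5, 25, 7, 24), (F, 5, 25, 7, 30), (F, 5, 25, 7, 33)}
Natural join on tid: {(D, 34, 17, 8, 11, rd, Quin), (D, 34, 17, 8, 11, x2, Pat), (D, 34, 17, 8, 30, bio, Ned), (D, 36, 18, 1, 11, rd, Quin), (D, 36, 18, 1, 11, x2, Pat), (D, 36, 18, 1, 30, bio, Ned), (D, 36, 6, 9, 11, rd, Quin), (D, 36, 6, 9, 11, x2, Pat), (D, 36, 6, 9, 30, bio, Ned), (D, 9, 8, 9, 11, rd, Quin), (D, 9, 8, 9, 11, x2, Pat), (D, 9, 8, 9, 30, bio, Ned), (F, 29, 10, 8, 14, x3, Ada), (F, 29, 10, 8, 30, bio, Ned), (F, 29, 10, 8, 33, k1, Eve), (F, 29, 24, 8, 14, x3, Ada), (F, 29, 24, 8, 30, bio, Ned), (F, 29, 24, 8, 33, k1, Eve), (F, 5, 25, 7, 14, x3, Ada), (F, 5, 25, 7, 30, bio, Ned), (F, 5, 25, 7, 33, k1, Eve)}
Selection credits < 10 and grade = D: {(D, 34, 17, 8, 11, rd, Quin), (D, 34, 17, 8, 11, x2, Pat), (D, 34, 17, 8, 30, bio, Ned), (D, 36, 18, 1, 11, rd, Quin), (D, 36, 18, 1, 11, x2, Pat), (D, 36, 18, 1, 30, bio, Ned), (D, 36, 6, 9, 11, rd, Quin), (D, 36, 6, 9, 11, x2, Pat), (D, 36, 6, 9, 30, bio, Ned), (D, 9, 8, 9, 11, rd, Quin), (D, 9, 8, 9, 11, x2, Pat), (D, 9, 8, 9, 30, bio, Ned)}
Selection sid < 27: {(D, 9, 8, 9, 11, rd, Quin), (D, 9, 8, 9, 11, x2, Pat), (D, 9, 8, 9, 30, bio, Ned)}
Keep only column(s) sname, sid: {(Ned, 9), (Pat, 9), (Quin, 9)}

{(Ned, 9), (Pat, 9), (Quin, 9)}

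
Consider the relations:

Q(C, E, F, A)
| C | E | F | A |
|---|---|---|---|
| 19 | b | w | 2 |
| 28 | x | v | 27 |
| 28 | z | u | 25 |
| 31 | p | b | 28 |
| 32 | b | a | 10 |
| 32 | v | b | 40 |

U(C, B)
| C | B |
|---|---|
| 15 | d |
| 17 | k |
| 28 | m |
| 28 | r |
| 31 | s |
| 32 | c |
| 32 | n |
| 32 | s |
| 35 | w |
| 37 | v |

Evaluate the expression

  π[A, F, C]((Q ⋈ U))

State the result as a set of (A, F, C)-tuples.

{(10, a, 32), (25, u, 28), (27, v, 28), (28, b, 31), (40, b, 32)}

Joining Q and U on C yields {(28, x, v, 27, m), (28, x, v, 27, r), (28, z, u, 25, m), (28, z, u, 25, r), (31, p, b, 28, s), (32, b, a, 10, c), (32, b, a, 10, n), (32, b, a, 10, s), (32, v, b, 40, c), (32, v, b, 40, n), (32, v, b, 40, s)}.
π[A, F, C]: project onto (A, F, C) (6 duplicate(s) eliminated) → {(10, a, 32), (25, u, 28), (27, v, 28), (28, b, 31), (40, b, 32)}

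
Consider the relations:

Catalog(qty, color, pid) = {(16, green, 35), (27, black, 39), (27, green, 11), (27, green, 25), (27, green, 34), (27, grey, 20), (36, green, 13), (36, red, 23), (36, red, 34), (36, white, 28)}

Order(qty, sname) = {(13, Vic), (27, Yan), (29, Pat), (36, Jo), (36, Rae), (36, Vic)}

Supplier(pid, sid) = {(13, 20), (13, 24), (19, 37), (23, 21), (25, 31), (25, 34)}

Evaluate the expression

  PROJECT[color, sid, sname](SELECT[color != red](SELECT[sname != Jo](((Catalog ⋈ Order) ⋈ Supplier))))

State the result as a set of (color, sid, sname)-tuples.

{(green, 20, Rae), (green, 20, Vic), (green, 24, Rae), (green, 24, Vic), (green, 31, Yan), (green, 34, Yan)}

Joining Catalog and Order on qty yields {(27, black, 39, Yan), (27, green, 11, Yan), (27, green, 25, Yan), (27, green, 34, Yan), (27, grey, 20, Yan), (36, green, 13, Jo), (36, green, 13, Rae), (36, green, 13, Vic), (36, red, 23, Jo), (36, red, 23, Rae), (36, red, 23, Vic), (36, red, 34, Jo), (36, red, 34, Rae), (36, red, 34, Vic), (36, white, 28, Jo), (36, white, 28, Rae), (36, white, 28, Vic)}.
Joining (Catalog ⋈ Order) and Supplier on pid yields {(27, green, 25, Yan, 31), (27, green, 25, Yan, 34), (36, green, 13, Jo, 20), (36, green, 13, Jo, 24), (36, green, 13, Rae, 20), (36, green, 13, Rae, 24), (36, green, 13, Vic, 20), (36, green, 13, Vic, 24), (36, red, 23, Jo, 21), (36, red, 23, Rae, 21), (36, red, 23, Vic, 21)}.
σ[sname != Jo]: keep tuples satisfying sname != Jo → {(27, green, 25, Yan, 31), (27, green, 25, Yan, 34), (36, green, 13, Rae, 20), (36, green, 13, Rae, 24), (36, green, 13, Vic, 20), (36, green, 13, Vic, 24), (36, red, 23, Rae, 21), (36, red, 23, Vic, 21)}
σ[color != red]: keep tuples satisfying color != red → {(27, green, 25, Yan, 31), (27, green, 25, Yan, 34), (36, green, 13, Rae, 20), (36, green, 13, Rae, 24), (36, green, 13, Vic, 20), (36, green, 13, Vic, 24)}
Projecting to color, sid, sname: {(green, 20, Rae), (green, 20, Vic), (green, 24, Rae), (green, 24, Vic), (green, 31, Yan), (green, 34, Yan)}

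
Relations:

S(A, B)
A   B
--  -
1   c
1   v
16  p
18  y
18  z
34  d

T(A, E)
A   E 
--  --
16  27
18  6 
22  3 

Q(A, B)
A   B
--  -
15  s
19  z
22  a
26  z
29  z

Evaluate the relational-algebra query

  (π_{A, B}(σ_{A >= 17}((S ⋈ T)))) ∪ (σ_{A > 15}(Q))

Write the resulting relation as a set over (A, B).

Joining S and T on A yields {(16, p, 27), (18, y, 6), (18, z, 6)}.
Apply σ_{A >= 17}; surviving tuples: {(18, y, 6), (18, z, 6)}
π_{A, B} gives {(18, y), (18, z)}.
Apply σ_{A > 15}; surviving tuples: {(19, z), (22, a), (26, z), (29, z)}
Taking the union: {(18, y), (18, z), (19, z), (22, a), (26, z), (29, z)}

{(18, y), (18, z), (19, z), (22, a), (26, z), (29, z)}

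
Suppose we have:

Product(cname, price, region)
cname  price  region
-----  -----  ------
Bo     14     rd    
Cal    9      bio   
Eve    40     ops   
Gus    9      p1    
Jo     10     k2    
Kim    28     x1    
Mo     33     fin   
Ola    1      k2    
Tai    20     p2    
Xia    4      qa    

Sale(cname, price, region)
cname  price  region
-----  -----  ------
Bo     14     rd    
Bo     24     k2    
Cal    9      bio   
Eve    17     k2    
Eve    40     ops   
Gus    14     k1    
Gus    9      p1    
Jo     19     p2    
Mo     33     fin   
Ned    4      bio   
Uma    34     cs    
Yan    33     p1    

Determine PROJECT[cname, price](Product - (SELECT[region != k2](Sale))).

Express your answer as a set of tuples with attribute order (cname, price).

{(Jo, 10), (Kim, 28), (Ola, 1), (Tai, 20), (Xia, 4)}

σ[region != k2]: keep tuples satisfying region != k2 → {(Bo, 14, rd), (Cal, 9, bio), (Eve, 40, ops), (Gus, 14, k1), (Gus, 9, p1), (Jo, 19, p2), (Mo, 33, fin), (Ned, 4, bio), (Uma, 34, cs), (Yan, 33, p1)}
Set difference of the two operands is {(Jo, 10, k2), (Kim, 28, x1), (Ola, 1, k2), (Tai, 20, p2), (Xia, 4, qa)}.
Projecting to cname, price: {(Jo, 10), (Kim, 28), (Ola, 1), (Tai, 20), (Xia, 4)}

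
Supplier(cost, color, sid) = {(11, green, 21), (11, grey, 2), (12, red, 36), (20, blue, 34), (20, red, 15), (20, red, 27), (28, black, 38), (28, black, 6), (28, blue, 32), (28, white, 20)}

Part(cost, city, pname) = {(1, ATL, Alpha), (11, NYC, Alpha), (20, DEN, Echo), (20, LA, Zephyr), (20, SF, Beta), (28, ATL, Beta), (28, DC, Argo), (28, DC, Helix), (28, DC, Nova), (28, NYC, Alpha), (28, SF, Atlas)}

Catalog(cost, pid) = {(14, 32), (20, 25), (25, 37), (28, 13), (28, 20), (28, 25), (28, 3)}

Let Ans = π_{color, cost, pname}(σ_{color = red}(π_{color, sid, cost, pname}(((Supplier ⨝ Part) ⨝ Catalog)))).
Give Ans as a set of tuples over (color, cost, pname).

{(red, 20, Beta), (red, 20, Echo), (red, 20, Zephyr)}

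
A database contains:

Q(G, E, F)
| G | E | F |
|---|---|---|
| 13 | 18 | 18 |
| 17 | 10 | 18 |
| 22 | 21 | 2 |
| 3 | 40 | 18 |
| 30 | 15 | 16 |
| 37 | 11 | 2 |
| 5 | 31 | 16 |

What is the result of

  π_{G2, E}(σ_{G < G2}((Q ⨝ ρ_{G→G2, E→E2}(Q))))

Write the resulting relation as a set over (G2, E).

{(13, 40), (17, 18), (17, 40), (30, 31), (37, 21)}

ρ[G→G2, E→E2]: schema becomes (G2, E2, F); tuples unchanged.
Natural join on F: {(13, 18, 18, 13, 18), (13, 18, 18, 17, 10), (13, 18, 18, 3, 40), (17, 10, 18, 13, 18), (17, 10, 18, 17, 10), (17, 10, 18, 3, 40), (22, 21, 2, 22, 21), (22, 21, 2, 37, 11), (3, 40, 18, 13, 18), (3, 40, 18, 17, 10), (3, 40, 18, 3, 40), (30, 15, 16, 30, 15), (30, 15, 16, 5, 31), (37, 11, 2, 22, 21), (37, 11, 2, 37, 11), (5, 31, 16, 30, 15), (5, 31, 16, 5, 31)}
σ[G < G2]: keep tuples satisfying G < G2 → {(13, 18, 18, 17, 10), (22, 21, 2, 37, 11), (3, 40, 18, 13, 18), (3, 40, 18, 17, 10), (5, 31, 16, 30, 15)}
π[G2, E]: project onto (G2, E) → {(13, 40), (17, 18), (17, 40), (30, 31), (37, 21)}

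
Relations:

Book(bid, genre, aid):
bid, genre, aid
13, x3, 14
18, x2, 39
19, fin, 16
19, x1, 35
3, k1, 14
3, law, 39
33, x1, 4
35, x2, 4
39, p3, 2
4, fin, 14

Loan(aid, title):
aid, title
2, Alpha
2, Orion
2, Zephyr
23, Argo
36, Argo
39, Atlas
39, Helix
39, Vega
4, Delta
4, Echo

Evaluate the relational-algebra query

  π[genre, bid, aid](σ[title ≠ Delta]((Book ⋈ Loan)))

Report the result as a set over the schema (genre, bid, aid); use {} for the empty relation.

{(law, 3, 39), (p3, 39, 2), (x1, 33, 4), (x2, 18, 39), (x2, 35, 4)}

Joining Book and Loan on aid yields {(18, x2, 39, Atlas), (18, x2, 39, Helix), (18, x2, 39, Vega), (3, law, 39, Atlas), (3, law, 39, Helix), (3, law, 39, Vega), (33, x1, 4, Delta), (33, x1, 4, Echo), (35, x2, 4, Delta), (35, x2, 4, Echo), (39, p3, 2, Alpha), (39, p3, 2, Orion), (39, p3, 2, Zephyr)}.
Filtering on title ≠ Delta leaves {(18, x2, 39, Atlas), (18, x2, 39, Helix), (18, x2, 39, Vega), (3, law, 39, Atlas), (3, law, 39, Helix), (3, law, 39, Vega), (33, x1, 4, Echo), (35, x2, 4, Echo), (39, p3, 2, Alpha), (39, p3, 2, Orion), (39, p3, 2, Zephyr)}.
π[genre, bid, aid]: project onto (genre, bid, aid) (6 duplicate(s) eliminated) → {(law, 3, 39), (p3, 39, 2), (x1, 33, 4), (x2, 18, 39), (x2, 35, 4)}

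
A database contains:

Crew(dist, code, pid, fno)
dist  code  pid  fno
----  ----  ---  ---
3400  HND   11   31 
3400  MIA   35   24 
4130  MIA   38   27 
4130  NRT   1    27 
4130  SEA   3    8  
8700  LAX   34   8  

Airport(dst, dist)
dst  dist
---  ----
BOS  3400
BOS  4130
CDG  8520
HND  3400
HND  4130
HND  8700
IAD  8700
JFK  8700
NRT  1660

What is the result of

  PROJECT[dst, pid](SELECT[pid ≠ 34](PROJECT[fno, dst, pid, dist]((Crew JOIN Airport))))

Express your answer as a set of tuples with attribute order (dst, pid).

{(BOS, 1), (BOS, 11), (BOS, 3), (BOS, 35), (BOS, 38), (HND, 1), (HND, 11), (HND, 3), (HND, 35), (HND, 38)}

Natural join on dist: {(3400, HND, 11, 31, BOS), (3400, HND, 11, 31, HND), (3400, MIA, 35, 24, BOS), (3400, MIA, 35, 24, HND), (4130, MIA, 38, 27, BOS), (4130, MIA, 38, 27, HND), (4130, NRT, 1, 27, BOS), (4130, NRT, 1, 27, HND), (4130, SEA, 3, 8, BOS), (4130, SEA, 3, 8, HND), (8700, LAX, 34, 8, HND), (8700, LAX, 34, 8, IAD), (8700, LAX, 34, 8, JFK)}
Projecting to fno, dst, pid, dist: {(24, BOS, 35, 3400), (24, HND, 35, 3400), (27, BOS, 1, 4130), (27, BOS, 38, 4130), (27, HND, 1, 4130), (27, HND, 38, 4130), (31, BOS, 11, 3400), (31, HND, 11, 3400), (8, BOS, 3, 4130), (8, HND, 3, 4130), (8, HND, 34, 8700), (8, IAD, 34, 8700), (8, JFK, 34, 8700)}
Apply σ_{pid ≠ 34}; surviving tuples: {(24, BOS, 35, 3400), (24, HND, 35, 3400), (27, BOS, 1, 4130), (27, BOS, 38, 4130), (27, HND, 1, 4130), (27, HND, 38, 4130), (31, BOS, 11, 3400), (31, HND, 11, 3400), (8, BOS, 3, 4130), (8, HND, 3, 4130)}
Projecting to dst, pid: {(BOS, 1), (BOS, 11), (BOS, 3), (BOS, 35), (BOS, 38), (HND, 1), (HND, 11), (HND, 3), (HND, 35), (HND, 38)}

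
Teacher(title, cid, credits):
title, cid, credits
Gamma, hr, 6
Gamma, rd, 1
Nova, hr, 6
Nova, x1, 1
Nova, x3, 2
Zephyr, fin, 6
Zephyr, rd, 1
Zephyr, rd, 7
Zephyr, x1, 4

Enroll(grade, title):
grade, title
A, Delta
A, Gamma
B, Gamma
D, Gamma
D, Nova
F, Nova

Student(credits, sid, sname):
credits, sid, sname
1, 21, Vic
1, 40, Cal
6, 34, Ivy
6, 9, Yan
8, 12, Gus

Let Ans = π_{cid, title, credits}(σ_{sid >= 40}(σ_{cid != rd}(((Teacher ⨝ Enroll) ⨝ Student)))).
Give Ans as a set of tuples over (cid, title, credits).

{(x1, Nova, 1)}

Natural join on title: {(Gamma, hr, 6, A), (Gamma, hr, 6, B), (Gamma, hr, 6, D), (Gamma, rd, 1, A), (Gamma, rd, 1, B), (Gamma, rd, 1, D), (Nova, hr, 6, D), (Nova, hr, 6, F), (Nova, x1, 1, D), (Nova, x1, 1, F), (Nova, x3, 2, D), (Nova, x3, 2, F)}
Natural join on credits: {(Gamma, hr, 6, A, 34, Ivy), (Gamma, hr, 6, A, 9, Yan), (Gamma, hr, 6, B, 34, Ivy), (Gamma, hr, 6, B, 9, Yan), (Gamma, hr, 6, D, 34, Ivy), (Gamma, hr, 6, D, 9, Yan), (Gamma, rd, 1, A, 21, Vic), (Gamma, rd, 1, A, 40, Cal), (Gamma, rd, 1, B, 21, Vic), (Gamma, rd, 1, B, 40, Cal), (Gamma, rd, 1, D, 21, Vic), (Gamma, rd, 1, D, 40, Cal), (Nova, hr, 6, D, 34, Ivy), (Nova, hr, 6, D, 9, Yan), (Nova, hr, 6, F, 34, Ivy), (Nova, hr, 6, F, 9, Yan), (Nova, x1, 1, D, 21, Vic), (Nova, x1, 1, D, 40, Cal), (Nova, x1, 1, F, 21, Vic), (Nova, x1, 1, F, 40, Cal)}
σ[cid != rd]: keep tuples satisfying cid != rd → {(Gamma, hr, 6, A, 34, Ivy), (Gamma, hr, 6, A, 9, Yan), (Gamma, hr, 6, B, 34, Ivy), (Gamma, hr, 6, B, 9, Yan), (Gamma, hr, 6, D, 34, Ivy), (Gamma, hr, 6, D, 9, Yan), (Nova, hr, 6, D, 34, Ivy), (Nova, hr, 6, D, 9, Yan), (Nova, hr, 6, F, 34, Ivy), (Nova, hr, 6, F, 9, Yan), (Nova, x1, 1, D, 21, Vic), (Nova, x1, 1, D, 40, Cal), (Nova, x1, 1, F, 21, Vic), (Nova, x1, 1, F, 40, Cal)}
σ[sid >= 40]: keep tuples satisfying sid >= 40 → {(Nova, x1, 1, D, 40, Cal), (Nova, x1, 1, F, 40, Cal)}
π[cid, title, credits]: project onto (cid, title, credits) (1 duplicate(s) eliminated) → {(x1, Nova, 1)}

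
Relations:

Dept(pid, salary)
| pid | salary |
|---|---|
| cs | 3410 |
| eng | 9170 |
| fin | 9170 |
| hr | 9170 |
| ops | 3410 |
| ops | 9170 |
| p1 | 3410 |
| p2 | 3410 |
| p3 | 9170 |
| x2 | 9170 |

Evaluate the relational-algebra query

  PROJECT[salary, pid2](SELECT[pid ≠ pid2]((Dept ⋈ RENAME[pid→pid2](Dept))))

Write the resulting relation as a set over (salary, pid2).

ρ[pid→pid2]: schema becomes (pid2, salary); tuples unchanged.
Natural join on salary: {(cs, 3410, cs), (cs, 3410, ops), (cs, 3410, p1), (cs, 3410, p2), (eng, 9170, eng), (eng, 9170, fin), (eng, 9170, hr), (eng, 9170, ops), (eng, 9170, p3), (eng, 9170, x2), (fin, 9170, eng), (fin, 9170, fin), (fin, 9170, hr), (fin, 9170, ops), (fin, 9170, p3), (fin, 9170, x2), (hr, 9170, eng), (hr, 9170, fin), (hr, 9170, hr), (hr, 9170, ops), (hr, 9170, p3), (hr, 9170, x2), (ops, 3410, cs), (ops, 3410, ops), (ops, 3410, p1), (ops, 3410, p2), (ops, 9170, eng), (ops, 9170, fin), (ops, 9170, hr), (ops, 9170, ops), (ops, 9170, p3), (ops, 9170, x2), (p1, 3410, cs), (p1, 3410, ops), (p1, 3410, p1), (p1, 3410, p2), (p2, 3410, cs), (p2, 3410, ops), (p2, 3410, p1), (p2, 3410, p2), (p3, 9170, eng), (p3, 9170, fin), (p3, 9170, hr), (p3, 9170, ops), (p3, 9170, p3), (p3, 9170, x2), (x2, 9170, eng), (x2, 9170, fin), (x2, 9170, hr), (x2, 9170, ops), (x2, 9170, p3), (x2, 9170, x2)}
σ[pid ≠ pid2]: keep tuples satisfying pid ≠ pid2 → {(cs, 3410, ops), (cs, 3410, p1), (cs, 3410, p2), (eng, 9170, fin), (eng, 9170, hr), (eng, 9170, ops), (eng, 9170, p3), (eng, 9170, x2), (fin, 9170, eng), (fin, 9170, hr), (fin, 9170, ops), (fin, 9170, p3), (fin, 9170, x2), (hr, 9170, eng), (hr, 9170, fin), (hr, 9170, ops), (hr, 9170, p3), (hr, 9170, x2), (ops, 3410, cs), (ops, 3410, p1), (ops, 3410, p2), (ops, 9170, eng), (ops, 9170, fin), (ops, 9170, hr), (ops, 9170, p3), (ops, 9170, x2), (p1, 3410, cs), (p1, 3410, ops), (p1, 3410, p2), (p2, 3410, cs), (p2, 3410, ops), (p2, 3410, p1), (p3, 9170, eng), (p3, 9170, fin), (p3, 9170, hr), (p3, 9170, ops), (p3, 9170, x2), (x2, 9170, eng), (x2, 9170, fin), (x2, 9170, hr), (x2, 9170, ops), (x2, 9170, p3)}
π[salary, pid2]: project onto (salary, pid2) (32 duplicate(s) eliminated) → {(3410, cs), (3410, ops), (3410, p1), (3410, p2), (9170, eng), (9170, fin), (9170, hr), (9170, ops), (9170, p3), (9170, x2)}

{(3410, cs), (3410, ops), (3410, p1), (3410, p2), (9170, eng), (9170, fin), (9170, hr), (9170, ops), (9170, p3), (9170, x2)}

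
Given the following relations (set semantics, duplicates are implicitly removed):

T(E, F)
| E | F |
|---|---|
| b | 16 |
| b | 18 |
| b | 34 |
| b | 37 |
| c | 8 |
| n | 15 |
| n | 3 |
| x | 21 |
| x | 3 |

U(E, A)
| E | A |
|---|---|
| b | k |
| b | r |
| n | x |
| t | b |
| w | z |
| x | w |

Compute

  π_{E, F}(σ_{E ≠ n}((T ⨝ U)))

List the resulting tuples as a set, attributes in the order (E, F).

Joining T and U on E yields {(b, 16, k), (b, 16, r), (b, 18, k), (b, 18, r), (b, 34, k), (b, 34, r), (b, 37, k), (b, 37, r), (n, 15, x), (n, 3, x), (x, 21, w), (x, 3, w)}.
Selection E ≠ n: {(b, 16, k), (b, 16, r), (b, 18, k), (b, 18, r), (b, 34, k), (b, 34, r), (b, 37, k), (b, 37, r), (x, 21, w), (x, 3, w)}
π[E, F]: project onto (E, F) (4 duplicate(s) eliminated) → {(b, 16), (b, 18), (b, 34), (b, 37), (x, 21), (x, 3)}

{(b, 16), (b, 18), (b, 34), (b, 37), (x, 21), (x, 3)}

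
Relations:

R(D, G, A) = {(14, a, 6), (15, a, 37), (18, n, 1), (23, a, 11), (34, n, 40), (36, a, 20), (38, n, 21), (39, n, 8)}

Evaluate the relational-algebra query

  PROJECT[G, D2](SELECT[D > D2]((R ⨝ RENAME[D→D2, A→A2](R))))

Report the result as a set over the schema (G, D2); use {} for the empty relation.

ρ[D→D2, A→A2]: schema becomes (D2, G, A2); tuples unchanged.
R ⋈ RENAME[D→D2, A→A2](R) (natural join on G): {(14, a, 6, 14, 6), (14, a, 6, 15, 37), (14, a, 6, 23, 11), (14, a, 6, 36, 20), (15, a, 37, 14, 6), (15, a, 37, 15, 37), (15, a, 37, 23, 11), (15, a, 37, 36, 20), (18, n, 1, 18, 1), (18, n, 1, 34, 40), (18, n, 1, 38, 21), (18, n, 1, 39, 8), (23, a, 11, 14, 6), (23, a, 11, 15, 37), (23, a, 11, 23, 11), (23, a, 11, 36, 20), (34, n, 40, 18, 1), (34, n, 40, 34, 40), (34, n, 40, 38, 21), (34, n, 40, 39, 8), (36, a, 20, 14, 6), (36, a, 20, 15, 37), (36, a, 20, 23, 11), (36, a, 20, 36, 20), (38, n, 21, 18, 1), (38, n, 21, 34, 40), (38, n, 21, 38, 21), (38, n, 21, 39, 8), (39, n, 8, 18, 1), (39, n, 8, 34, 40), (39, n, 8, 38, 21), (39, n, 8, 39, 8)}
Apply σ_{D > D2}; surviving tuples: {(15, a, 37, 14, 6), (23, a, 11, 14, 6), (23, a, 11, 15, 37), (34, n, 40, 18, 1), (36, a, 20, 14, 6), (36, a, 20, 15, 37), (36, a, 20, 23, 11), (38, n, 21, 18, 1), (38, n, 21, 34, 40), (39, n, 8, 18, 1), (39, n, 8, 34, 40), (39, n, 8, 38, 21)}
π[G, D2]: project onto (G, D2) (6 duplicate(s) eliminated) → {(a, 14), (a, 15), (a, 23), (n, 18), (n, 34), (n, 38)}

{(a, 14), (a, 15), (a, 23), (n, 18), (n, 34), (n, 38)}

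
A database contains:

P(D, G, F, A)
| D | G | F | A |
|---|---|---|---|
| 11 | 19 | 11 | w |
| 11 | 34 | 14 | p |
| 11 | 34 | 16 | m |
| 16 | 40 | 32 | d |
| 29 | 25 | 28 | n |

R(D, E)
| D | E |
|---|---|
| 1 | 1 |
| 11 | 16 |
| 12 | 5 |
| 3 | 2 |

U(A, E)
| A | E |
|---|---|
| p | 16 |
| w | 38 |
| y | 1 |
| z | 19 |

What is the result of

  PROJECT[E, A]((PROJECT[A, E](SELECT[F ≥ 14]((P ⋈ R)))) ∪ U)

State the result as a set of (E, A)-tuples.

Joining P and R on D yields {(11, 19, 11, w, 16), (11, 34, 14, p, 16), (11, 34, 16, m, 16)}.
Filtering on F ≥ 14 leaves {(11, 34, 14, p, 16), (11, 34, 16, m, 16)}.
π_{A, E} gives {(m, 16), (p, 16)}.
Union: {(m, 16), (p, 16)} with {(p, 16), (w, 38), (y, 1), (z, 19)} → {(m, 16), (p, 16), (w, 38), (y, 1), (z, 19)}
π_{E, A} gives {(1, y), (16, m), (16, p), (19, z), (38, w)}.

{(1, y), (16, m), (16, p), (19, z), (38, w)}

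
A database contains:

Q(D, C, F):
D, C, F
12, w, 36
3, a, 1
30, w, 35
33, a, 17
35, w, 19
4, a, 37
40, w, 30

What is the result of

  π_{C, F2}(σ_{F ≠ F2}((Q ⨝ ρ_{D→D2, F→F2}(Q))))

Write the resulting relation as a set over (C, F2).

ρ[D→D2, F→F2]: schema becomes (D2, C, F2); tuples unchanged.
Q ⋈ ρ_{D→D2, F→F2}(Q) (natural join on C): {(12, w, 36, 12, 36), (12, w, 36, 30, 35), (12, w, 36, 35, 19), (12, w, 36, 40, 30), (3, a, 1, 3, 1), (3, a, 1, 33, 17), (3, a, 1, 4, 37), (30, w, 35, 12, 36), (30, w, 35, 30, 35), (30, w, 35, 35, 19), (30, w, 35, 40, 30), (33, a, 17, 3, 1), (33, a, 17, 33, 17), (33, a, 17, 4, 37), (35, w, 19, 12, 36), (35, w, 19, 30, 35), (35, w, 19, 35, 19), (35, w, 19, 40, 30), (4, a, 37, 3, 1), (4, a, 37, 33, 17), (4, a, 37, 4, 37), (40, w, 30, 12, 36), (40, w, 30, 30, 35), (40, w, 30, 35, 19), (40, w, 30, 40, 30)}
Selection F ≠ F2: {(12, w, 36, 30, 35), (12, w, 36, 35, 19), (12, w, 36, 40, 30), (3, a, 1, 33, 17), (3, a, 1, 4, 37), (30, w, 35, 12, 36), (30, w, 35, 35, 19), (30, w, 35, 40, 30), (33, a, 17, 3, 1), (33, a, 17, 4, 37), (35, w, 19, 12, 36), (35, w, 19, 30, 35), (35, w, 19, 40, 30), (4, a, 37, 3, 1), (4, a, 37, 33, 17), (40, w, 30, 12, 36), (40, w, 30, 30, 35), (40, w, 30, 35, 19)}
π[C, F2]: project onto (C, F2) (11 duplicate(s) eliminated) → {(a, 1), (a, 17), (a, 37), (w, 19), (w, 30), (w, 35), (w, 36)}

{(a, 1), (a, 17), (a, 37), (w, 19), (w, 30), (w, 35), (w, 36)}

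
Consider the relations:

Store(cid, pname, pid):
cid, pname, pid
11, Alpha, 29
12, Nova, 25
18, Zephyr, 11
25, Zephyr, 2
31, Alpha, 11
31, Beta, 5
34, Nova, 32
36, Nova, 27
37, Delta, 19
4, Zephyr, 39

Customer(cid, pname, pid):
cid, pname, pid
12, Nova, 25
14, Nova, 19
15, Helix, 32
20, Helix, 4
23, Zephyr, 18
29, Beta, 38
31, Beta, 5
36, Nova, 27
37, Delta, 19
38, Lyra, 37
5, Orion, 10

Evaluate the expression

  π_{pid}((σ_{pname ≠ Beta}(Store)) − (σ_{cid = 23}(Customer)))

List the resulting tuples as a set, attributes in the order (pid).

Selection pname ≠ Beta: {(11, Alpha, 29), (12, Nova, 25), (18, Zephyr, 11), (25, Zephyr, 2), (31, Alpha, 11), (34, Nova, 32), (36, Nova, 27), (37, Delta, 19), (4, Zephyr, 39)}
Selection cid = 23: {(23, Zephyr, 18)}
Difference: {(11, Alpha, 29), (12, Nova, 25), (18, Zephyr, 11), (25, Zephyr, 2), (31, Alpha, 11), (34, Nova, 32), (36, Nova, 27), (37, Delta, 19), (4, Zephyr, 39)} with {(23, Zephyr, 18)} → {(11, Alpha, 29), (12, Nova, 25), (18, Zephyr, 11), (25, Zephyr, 2), (31, Alpha, 11), (34, Nova, 32), (36, Nova, 27), (37, Delta, 19), (4, Zephyr, 39)}
Keep only column(s) pid (1 duplicate(s) eliminated): {11, 19, 2, 25, 27, 29, 32, 39}

{11, 19, 2, 25, 27, 29, 32, 39}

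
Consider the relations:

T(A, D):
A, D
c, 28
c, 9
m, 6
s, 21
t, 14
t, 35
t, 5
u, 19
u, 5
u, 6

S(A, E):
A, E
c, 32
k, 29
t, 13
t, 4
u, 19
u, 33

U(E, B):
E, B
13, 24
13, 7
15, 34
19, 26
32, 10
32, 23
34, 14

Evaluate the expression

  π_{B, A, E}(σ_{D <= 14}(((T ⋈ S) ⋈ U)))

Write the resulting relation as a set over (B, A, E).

{(10, c, 32), (23, c, 32), (24, t, 13), (26, u, 19), (7, t, 13)}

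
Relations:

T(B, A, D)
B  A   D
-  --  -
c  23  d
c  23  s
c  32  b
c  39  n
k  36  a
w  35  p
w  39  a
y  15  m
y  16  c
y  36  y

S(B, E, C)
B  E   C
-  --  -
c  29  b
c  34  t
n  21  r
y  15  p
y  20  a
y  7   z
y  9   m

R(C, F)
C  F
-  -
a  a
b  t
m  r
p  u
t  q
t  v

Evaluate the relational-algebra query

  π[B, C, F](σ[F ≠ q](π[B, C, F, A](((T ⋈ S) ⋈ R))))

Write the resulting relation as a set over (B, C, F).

T ⋈ S (natural join on B): {(c, 23, d, 29, b), (c, 23, d, 34, t), (c, 23, s, 29, b), (c, 23, s, 34, t), (c, 32, b, 29, b), (c, 32, b, 34, t), (c, 39, n, 29, b), (c, 39, n, 34, t), (y, 15, m, 15, p), (y, 15, m, 20, a), (y, 15, m, 7, z), (y, 15, m, 9, m), (y, 16, c, 15, p), (y, 16, c, 20, a), (y, 16, c, 7, z), (y, 16, c, 9, m), (y, 36, y, 15, p), (y, 36, y, 20, a), (y, 36, y, 7, z), (y, 36, y, 9, m)}
(T ⋈ S) ⋈ R (natural join on C): {(c, 23, d, 29, b, t), (c, 23, d, 34, t, q), (c, 23, d, 34, t, v), (c, 23, s, 29, b, t), (c, 23, s, 34, t, q), (c, 23, s, 34, t, v), (c, 32, b, 29, b, t), (c, 32, b, 34, t, q), (c, 32, b, 34, t, v), (c, 39, n, 29, b, t), (c, 39, n, 34, t, q), (c, 39, n, 34, t, v), (y, 15, m, 15, p, u), (y, 15, m, 20, a, a), (y, 15, m, 9, m, r), (y, 16, c, 15, p, u), (y, 16, c, 20, a, a), (y, 16, c, 9, m, r), (y, 36, y, 15, p, u), (y, 36, y, 20, a, a), (y, 36, y, 9, m, r)}
Keep only column(s) B, C, F, A (3 duplicate(s) eliminated): {(c, b, t, 23), (c, b, t, 32), (c, b, t, 39), (c, t, q, 23), (c, t, q, 32), (c, t, q, 39), (c, t, v, 23), (c, t, v, 32), (c, t, v, 39), (y, a, a, 15), (y, a, a, 16), (y, a, a, 36), (y, m, r, 15), (y, m, r, 16), (y, m, r, 36), (y, p, u, 15), (y, p, u, 16), (y, p, u, 36)}
Apply σ_{F ≠ q}; surviving tuples: {(c, b, t, 23), (c, b, t, 32), (c, b, t, 39), (c, t, v, 23), (c, t, v, 32), (c, t, v, 39), (y, a, a, 15), (y, a, a, 16), (y, a, a, 36), (y, m, r, 15), (y, m, r, 16), (y, m, r, 36), (y, p, u, 15), (y, p, u, 16), (y, p, u, 36)}
Keep only column(s) B, C, F (10 duplicate(s) eliminated): {(c, b, t), (c, t, v), (y, a, a), (y, m, r), (y, p, u)}

{(c, b, t), (c, t, v), (y, a, a), (y, m, r), (y, p, u)}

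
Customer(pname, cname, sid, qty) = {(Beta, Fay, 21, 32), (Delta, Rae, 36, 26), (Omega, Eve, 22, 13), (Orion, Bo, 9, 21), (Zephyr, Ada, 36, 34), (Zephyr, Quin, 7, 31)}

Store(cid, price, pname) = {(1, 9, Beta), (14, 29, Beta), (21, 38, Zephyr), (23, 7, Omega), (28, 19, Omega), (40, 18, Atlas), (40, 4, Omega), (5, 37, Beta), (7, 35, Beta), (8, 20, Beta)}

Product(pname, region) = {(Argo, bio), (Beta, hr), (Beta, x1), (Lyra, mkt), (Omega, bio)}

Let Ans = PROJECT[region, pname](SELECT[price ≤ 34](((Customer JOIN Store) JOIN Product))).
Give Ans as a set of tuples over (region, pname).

{(bio, Omega), (hr, Beta), (x1, Beta)}

Natural join on pname: {(Beta, Fay, 21, 32, 1, 9), (Beta, Fay, 21, 32, 14, 29), (Beta, Fay, 21, 32, 5, 37), (Beta, Fay, 21, 32, 7, 35), (Beta, Fay, 21, 32, 8, 20), (Omega, Eve, 22, 13, 23, 7), (Omega, Eve, 22, 13, 28, 19), (Omega, Eve, 22, 13, 40, 4), (Zephyr, Ada, 36, 34, 21, 38), (Zephyr, Quin, 7, 31, 21, 38)}
Natural join on pname: {(Beta, Fay, 21, 32, 1, 9, hr), (Beta, Fay, 21, 32, 1, 9, x1), (Beta, Fay, 21, 32, 14, 29, hr), (Beta, Fay, 21, 32, 14, 29, x1), (Beta, Fay, 21, 32, 5, 37, hr), (Beta, Fay, 21, 32, 5, 37, x1), (Beta, Fay, 21, 32, 7, 35, hr), (Beta, Fay, 21, 32, 7, 35, x1), (Beta, Fay, 21, 32, 8, 20, hr), (Beta, Fay, 21, 32, 8, 20, x1), (Omega, Eve, 22, 13, 23, 7, bio), (Omega, Eve, 22, 13, 28, 19, bio), (Omega, Eve, 22, 13, 40, 4, bio)}
Filtering on price ≤ 34 leaves {(Beta, Fay, 21, 32, 1, 9, hr), (Beta, Fay, 21, 32, 1, 9, x1), (Beta, Fay, 21, 32, 14, 29, hr), (Beta, Fay, 21, 32, 14, 29, x1), (Beta, Fay, 21, 32, 8, 20, hr), (Beta, Fay, 21, 32, 8, 20, x1), (Omega, Eve, 22, 13, 23, 7, bio), (Omega, Eve, 22, 13, 28, 19, bio), (Omega, Eve, 22, 13, 40, 4, bio)}.
π_{region, pname} gives {(bio, Omega), (hr, Beta), (x1, Beta)} (6 duplicate(s) eliminated).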